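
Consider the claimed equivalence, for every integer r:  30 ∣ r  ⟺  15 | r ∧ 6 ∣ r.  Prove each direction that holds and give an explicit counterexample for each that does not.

The biconditional holds.

(⇒) If 30 ∣ r, write r = 30q. Since 30 = 2·15, r = 15·(2q), so 15 ∣ r; and since 30 = 5·6, r = 6·(5q), so 6 ∣ r.

(⇐) Suppose 15 ∣ r and 6 ∣ r. Any common multiple of 15 and 6 is a multiple of their lcm; here lcm(15, 6) = 15·6/gcd(15, 6) = 90/3 = 30, so 30 ∣ r.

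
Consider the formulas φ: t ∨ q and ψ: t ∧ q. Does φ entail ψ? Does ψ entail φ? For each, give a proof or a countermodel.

Only the converse holds.

[⇒] This fails. Under t = T, q = F, the left side is true but the right side is false.

[⇐] Assume the antecedent. If t is true, t ∨ q reduces to true regardless of the other variables. If t is false, the antecedent cannot hold. Either way t ∨ q holds.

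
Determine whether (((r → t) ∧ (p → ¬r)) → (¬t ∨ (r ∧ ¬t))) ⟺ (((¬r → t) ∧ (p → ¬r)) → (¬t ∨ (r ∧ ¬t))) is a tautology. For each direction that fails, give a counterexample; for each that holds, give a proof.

(⇒) Assume the antecedent. If t is true, the antecedent forces (p = T, t = T, r = T), and the consequent holds there. If t is false, the consequent reduces to true regardless of the other variables. Either way the consequent holds.

(⇐) Assume the antecedent. If t is true, the antecedent forces (p = T, t = T, r = T), and the consequent holds there. If t is false, the consequent reduces to true regardless of the other variables. Either way the consequent holds.

Both implications hold.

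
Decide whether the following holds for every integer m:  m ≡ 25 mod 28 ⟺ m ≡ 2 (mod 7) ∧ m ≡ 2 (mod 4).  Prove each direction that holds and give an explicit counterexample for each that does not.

(⇒) This fails: m = 25 gives 25 ≡ 25 (mod 28) but 25 ≡ 4 (mod 7), so the conjunction on the right does not hold.

(⇐) This fails: m = 2 satisfies both congruences on the right (2 ≡ 2 mod 7 and 2 ≡ 2 mod 4) yet 2 ≡ 2 (mod 28), not 25.

Neither direction holds.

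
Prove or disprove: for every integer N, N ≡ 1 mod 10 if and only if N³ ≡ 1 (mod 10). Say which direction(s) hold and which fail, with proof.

Both implications hold.

Forward direction. Suppose N ≡ 1 mod 10. Write N = 10j + 1. Then (10j + 1)³ = 1000j³ + 300j² + 30j + 1 = 10(100j³ + 30j² + 3j) + 1, so N³ ≡ 1 (mod 10).

Converse. For the converse, argue contrapositively. If N ≢ 1 (mod 10), then N is congruent to one of 0, 2, 3, 4, 5, 6, 7, 8, 9 modulo 10, and these give N³ ≡ 0, 8, 7, 4, 5, 6, 3, 2, 9 respectively — never 1.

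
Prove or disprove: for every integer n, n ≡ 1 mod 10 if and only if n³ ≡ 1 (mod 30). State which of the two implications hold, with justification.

Only the reverse direction holds.

[⇒] This fails: take n = 11. Then 11 ≡ 1 (mod 10), but 11³ = 1331 ≡ 11 (mod 30), not 1.

[⇐] Conversely, the residues r modulo 30 with r³ ≡ 1 (mod 30) are exactly {1}, and each is ≡ 1 (mod 10).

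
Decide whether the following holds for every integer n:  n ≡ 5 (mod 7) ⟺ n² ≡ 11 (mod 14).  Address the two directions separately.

Both directions fail.

(→) This fails: take n = 12. Then 12 ≡ 5 (mod 7), but 12² = 144 ≡ 4 (mod 14), not 11.

(←) This fails: take n = 9. Then 9² = 81 ≡ 11 (mod 14), yet 9 ≡ 2 (mod 7), not 5.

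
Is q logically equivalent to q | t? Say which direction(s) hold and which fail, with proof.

(⇒) Assume the antecedent. If t is true, q | t reduces to true regardless of the other variables. If t is false, the antecedent forces (t = F, q = T), and q | t holds there. Either way q | t holds.

(⇐) This fails. Under t = T, q = F, the left side is false but the right side is true.

Not equivalent: only (⇒) holds.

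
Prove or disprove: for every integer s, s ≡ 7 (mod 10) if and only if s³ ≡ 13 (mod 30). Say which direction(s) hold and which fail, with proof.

Only the reverse direction holds.

Forward direction. This fails: take s = 17. Then 17 ≡ 7 (mod 10), but 17³ = 4913 ≡ 23 (mod 30), not 13.

Converse. The residues r modulo 30 with r³ ≡ 13 (mod 30) are exactly {7}, and each is ≡ 7 (mod 10).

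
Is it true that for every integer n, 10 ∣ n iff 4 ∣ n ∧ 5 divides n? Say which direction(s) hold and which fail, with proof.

Only the converse holds.

(⟹) This fails: take n = 10. Certainly 10 ∣ 10, but 4 ∤ 10.

(⟸) Suppose 4 ∣ n and 5 ∣ n. Any common multiple of 4 and 5 is a multiple of their lcm; here gcd(4, 5) = 1, so lcm(4, 5) = 4·5 = 20, so 20 ∣ n. Since 10 ∣ 20, it follows that 10 ∣ n.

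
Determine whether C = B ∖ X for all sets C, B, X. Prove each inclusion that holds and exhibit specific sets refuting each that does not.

Neither inclusion holds.

Forward inclusion. This inclusion fails. Take C = {1}, B = ∅, X = ∅; then 1 ∈ C but 1 ∉ B ∖ X.

Reverse inclusion. This inclusion fails. Take C = ∅, B = {1}, X = ∅; then 1 ∈ B ∖ X but 1 ∉ C.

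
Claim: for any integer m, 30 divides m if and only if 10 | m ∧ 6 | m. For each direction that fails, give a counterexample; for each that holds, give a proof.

(⟹) If 30 ∣ m, write m = 30q. Since 30 = 3·10, m = 10·(3q), so 10 ∣ m; and since 30 = 5·6, m = 6·(5q), so 6 ∣ m.

(⟸) Suppose 10 ∣ m and 6 ∣ m. Any common multiple of 10 and 6 is a multiple of their lcm; here lcm(10, 6) = 10·6/gcd(10, 6) = 60/2 = 30, so 30 ∣ m.

The biconditional holds.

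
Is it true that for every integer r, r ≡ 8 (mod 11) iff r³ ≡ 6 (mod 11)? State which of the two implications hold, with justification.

(⟹) Suppose r ≡ 8 (mod 11). Write r = 11j + 8. Then (11j + 8)³ = 1331j³ + 2904j² + 2112j + 512 = 11(121j³ + 264j² + 192j + 46) + 6, so r³ ≡ 6 (mod 11).

(⟸) For the converse, argue contrapositively. If r ≢ 8 (mod 11), then r is congruent to one of 0, 1, 2, 3, 4, 5, 6, 7, 9, 10 modulo 11, and these give r³ ≡ 0, 1, 8, 5, 9, 4, 7, 2, 3, 10 respectively — never 6.

Both directions hold; the statement is true.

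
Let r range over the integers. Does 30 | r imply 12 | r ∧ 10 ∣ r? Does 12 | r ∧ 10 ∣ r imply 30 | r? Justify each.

Only the reverse direction holds.

(⇐) Suppose 12 ∣ r and 10 ∣ r. Any common multiple of 12 and 10 is a multiple of their lcm; here lcm(12, 10) = 12·10/gcd(12, 10) = 120/2 = 60, so 60 ∣ r. Since 30 ∣ 60, it follows that 30 ∣ r.

(⇒) This fails: take r = 30. Certainly 30 ∣ 30, but 12 ∤ 30.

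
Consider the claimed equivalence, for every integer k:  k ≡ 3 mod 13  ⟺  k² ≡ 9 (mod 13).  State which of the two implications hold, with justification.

(⇒) Suppose k ≡ 3 mod 13. Write k = 13j + 3. Then (13j + 3)² = 169j² + 78j + 9 = 13(13j² + 6j) + 9, so k² ≡ 9 (mod 13).

(⇐) This fails: take k = 10. Then 10² = 100 ≡ 9 (mod 13), yet 10 ≡ 10 (mod 13), not 3.

Not equivalent: only (⇒) holds.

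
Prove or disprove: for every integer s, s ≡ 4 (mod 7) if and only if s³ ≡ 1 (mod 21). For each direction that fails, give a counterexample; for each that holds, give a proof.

Forward direction. This fails: take s = 11. Then 11 ≡ 4 (mod 7), but 11³ = 1331 ≡ 8 (mod 21), not 1.

Converse. This fails: take s = 1. Then 1³ = 1 ≡ 1 (mod 21), yet 1 ≡ 1 (mod 7), not 4.

Neither direction holds.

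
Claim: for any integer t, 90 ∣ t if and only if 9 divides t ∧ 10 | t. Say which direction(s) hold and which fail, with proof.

Forward direction. If 90 ∣ t, write t = 90q. Since 90 = 10·9, t = 9·(10q), so 9 ∣ t; and since 90 = 9·10, t = 10·(9q), so 10 ∣ t.

Converse. Suppose 9 ∣ t and 10 ∣ t. Any common multiple of 9 and 10 is a multiple of their lcm; here gcd(9, 10) = 1, so lcm(9, 10) = 9·10 = 90, so 90 ∣ t.

The biconditional holds.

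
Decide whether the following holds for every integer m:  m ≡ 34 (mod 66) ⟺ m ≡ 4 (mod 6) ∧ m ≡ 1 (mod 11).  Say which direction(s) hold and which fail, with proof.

Equivalent; both directions hold.

Converse. If m ≡ 4 (mod 6) and m ≡ 1 (mod 11), then by the Chinese remainder theorem m ≡ 34 (mod 66). This is exactly m ≡ 34 (mod 66).

Forward direction. Suppose m ≡ 34 (mod 66); write m = 66j + 34. Since 6 ∣ 66, reducing mod 6 gives m ≡ 34 ≡ 4 (mod 6); since 11 ∣ 66, reducing mod 11 gives m ≡ 34 ≡ 1 (mod 11).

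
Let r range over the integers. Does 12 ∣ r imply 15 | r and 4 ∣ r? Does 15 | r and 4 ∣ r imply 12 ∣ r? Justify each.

The forward direction fails; the converse holds.

(→) This fails: take r = 12. Certainly 12 ∣ 12, but 15 ∤ 12.

(←) Suppose 15 ∣ r and 4 ∣ r. Any common multiple of 15 and 4 is a multiple of their lcm; here gcd(15, 4) = 1, so lcm(15, 4) = 15·4 = 60, so 60 ∣ r. Since 12 ∣ 60, it follows that 12 ∣ r.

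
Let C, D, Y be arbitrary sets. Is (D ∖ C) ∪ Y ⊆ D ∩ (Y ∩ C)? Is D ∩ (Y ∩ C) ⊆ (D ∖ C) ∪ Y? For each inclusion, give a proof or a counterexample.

(⊆) This inclusion fails. Take C = ∅, D = {1}, Y = ∅; then 1 ∈ (D ∖ C) ∪ Y but 1 ∉ D ∩ (Y ∩ C).

(⊇) Let x ∈ D ∩ (Y ∩ C). Then x ∈ C ∩ D ∩ Y, from which x ∈ (D ∖ C) ∪ Y.

The sets are not equal: only the reverse inclusion holds.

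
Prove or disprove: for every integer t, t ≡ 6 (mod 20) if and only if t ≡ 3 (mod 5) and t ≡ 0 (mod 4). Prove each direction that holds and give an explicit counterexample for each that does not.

Forward direction. This fails: t = 6 gives 6 ≡ 6 (mod 20) but 6 ≡ 1 (mod 5), so the conjunction on the right does not hold.

Converse. This fails: t = 8 satisfies both congruences on the right (8 ≡ 3 mod 5 and 8 ≡ 0 mod 4) yet 8 ≡ 8 (mod 20), not 6.

Neither direction holds.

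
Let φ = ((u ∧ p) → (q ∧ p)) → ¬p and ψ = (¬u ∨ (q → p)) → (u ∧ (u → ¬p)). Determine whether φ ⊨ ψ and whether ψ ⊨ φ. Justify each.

[⇒] This fails. Under u = F, q = F, p = F, the left side is true but the right side is false.

[⇐] Assume the antecedent. If u is true, the antecedent forces (u = T, q = F, p = F) or (u = T, q = T, p = F), and ((u ∧ p) → (q ∧ p)) → ¬p holds there. If u is false, the antecedent cannot hold. Either way ((u ∧ p) → (q ∧ p)) → ¬p holds.

Only the converse holds.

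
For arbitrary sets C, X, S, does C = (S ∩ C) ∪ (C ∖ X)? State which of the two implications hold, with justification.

(⊆) fails; (⊇) holds.

(⊆) This inclusion fails. Take C = {1}, X = {1}, S = ∅; then 1 ∈ C but 1 ∉ (S ∩ C) ∪ (C ∖ X).

(⊇) Let x ∈ (S ∩ C) ∪ (C ∖ X). Then either x ∈ C and x ∉ X, S; or x ∈ C ∩ S and x ∉ X; or x ∈ C ∩ X ∩ S. In each case x ∈ C, so (S ∩ C) ∪ (C ∖ X) ⊆ C.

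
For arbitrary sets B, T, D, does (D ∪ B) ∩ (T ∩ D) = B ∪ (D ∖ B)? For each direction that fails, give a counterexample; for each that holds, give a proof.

(⊆) Let x ∈ (D ∪ B) ∩ (T ∩ D). Then either x ∈ T ∩ D and x ∉ B; or x ∈ B ∩ T ∩ D. In each case x ∈ B ∪ (D ∖ B), so (D ∪ B) ∩ (T ∩ D) ⊆ B ∪ (D ∖ B).

(⊇) This inclusion fails. Take B = {1}, T = ∅, D = ∅; then 1 ∈ B ∪ (D ∖ B) but 1 ∉ (D ∪ B) ∩ (T ∩ D).

The sets are not equal: only the forward inclusion holds.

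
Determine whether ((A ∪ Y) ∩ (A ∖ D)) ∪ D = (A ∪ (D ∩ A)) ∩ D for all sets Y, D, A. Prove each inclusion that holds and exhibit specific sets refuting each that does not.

(⊆) fails; (⊇) holds.

(⊆) This inclusion fails. Take Y = ∅, D = {1}, A = ∅; then 1 ∈ ((A ∪ Y) ∩ (A ∖ D)) ∪ D but 1 ∉ (A ∪ (D ∩ A)) ∩ D.

(⊇) Let x ∈ (A ∪ (D ∩ A)) ∩ D. Then either x ∈ D ∩ A and x ∉ Y; or x ∈ Y ∩ D ∩ A. In each case x ∈ ((A ∪ Y) ∩ (A ∖ D)) ∪ D, so (A ∪ (D ∩ A)) ∩ D ⊆ ((A ∪ Y) ∩ (A ∖ D)) ∪ D.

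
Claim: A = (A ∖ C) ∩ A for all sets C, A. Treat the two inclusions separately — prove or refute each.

The sets are not equal: only the reverse inclusion holds.

Forward inclusion. This inclusion fails. Take C = {1}, A = {1}; then 1 ∈ A but 1 ∉ (A ∖ C) ∩ A.

Reverse inclusion. Let x ∈ (A ∖ C) ∩ A. Then x ∈ A and x ∉ C, from which x ∈ A.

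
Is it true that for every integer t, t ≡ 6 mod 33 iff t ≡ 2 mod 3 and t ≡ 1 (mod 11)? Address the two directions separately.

(⟹) This fails: t = 6 gives 6 ≡ 6 (mod 33) but 6 ≡ 0 (mod 3), so the conjunction on the right does not hold.

(⟸) This fails: t = 23 satisfies both congruences on the right (23 ≡ 2 mod 3 and 23 ≡ 1 mod 11) yet 23 ≡ 23 (mod 33), not 6.

Both directions fail.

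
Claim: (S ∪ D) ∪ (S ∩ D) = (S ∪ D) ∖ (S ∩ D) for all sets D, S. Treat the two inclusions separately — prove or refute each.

Forward inclusion. This inclusion fails. Take D = {1}, S = {1}; then 1 ∈ (S ∪ D) ∪ (S ∩ D) but 1 ∉ (S ∪ D) ∖ (S ∩ D).

Reverse inclusion. Let x ∈ (S ∪ D) ∖ (S ∩ D). Then either x ∈ D and x ∉ S; or x ∈ S and x ∉ D. In each case x ∈ (S ∪ D) ∪ (S ∩ D), so (S ∪ D) ∖ (S ∩ D) ⊆ (S ∪ D) ∪ (S ∩ D).

Only the reverse inclusion holds.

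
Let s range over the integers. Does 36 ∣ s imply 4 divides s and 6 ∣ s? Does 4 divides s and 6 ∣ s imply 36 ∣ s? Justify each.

Only the forward implication holds.

(⇐) This fails: take s = 12. Both 4 ∣ 12 and 6 ∣ 12, yet 12 is not a multiple of 36 (since 12 = 0·36 + 12), so 36 ∤ 12.

(⇒) If 36 ∣ s, write s = 36q. Since 36 = 9·4, s = 4·(9q), so 4 ∣ s; and since 36 = 6·6, s = 6·(6q), so 6 ∣ s.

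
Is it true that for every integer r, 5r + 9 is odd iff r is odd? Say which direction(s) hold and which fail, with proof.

Forward direction. This fails: r = 4 gives 5r + 9 = 29, which is odd, but 4 is even, not odd.

Converse. This also fails: r = 1 is odd, but 5r + 9 = 14 is even, not odd.

Neither direction holds.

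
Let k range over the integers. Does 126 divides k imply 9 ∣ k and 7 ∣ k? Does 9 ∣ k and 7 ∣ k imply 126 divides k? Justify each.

Not equivalent: only (⇒) holds.

[⇐] This fails: take k = 63. Both 9 ∣ 63 and 7 ∣ 63, yet 63 is not a multiple of 126 (since 63 = 0·126 + 63), so 126 ∤ 63.

[⇒] If 126 ∣ k, write k = 126q. Since 126 = 14·9, k = 9·(14q), so 9 ∣ k; and since 126 = 18·7, k = 7·(18q), so 7 ∣ k.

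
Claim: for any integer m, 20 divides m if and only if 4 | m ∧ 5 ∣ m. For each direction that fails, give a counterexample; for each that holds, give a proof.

The biconditional holds.

(⇒) If 20 ∣ m, write m = 20q. Since 20 = 5·4, m = 4·(5q), so 4 ∣ m; and since 20 = 4·5, m = 5·(4q), so 5 ∣ m.

(⇐) Suppose 4 ∣ m and 5 ∣ m. Any common multiple of 4 and 5 is a multiple of their lcm; here gcd(4, 5) = 1, so lcm(4, 5) = 4·5 = 20, so 20 ∣ m.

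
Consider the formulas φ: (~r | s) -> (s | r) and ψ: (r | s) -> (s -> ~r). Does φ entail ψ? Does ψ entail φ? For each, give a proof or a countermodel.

(⇒) fails and (⇐) fails.

(⟹) This fails. Under r = T, s = T, the left side is true but the right side is false.

(⟸) This fails. Under r = F, s = F, the left side is false but the right side is true.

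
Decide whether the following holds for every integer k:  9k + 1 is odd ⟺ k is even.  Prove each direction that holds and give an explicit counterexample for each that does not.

(⇒) Suppose 9k + 1 is odd. Since 9 is odd, 9k and k have the same parity, so 9k + 1 ≡ k + 1 (mod 2). As 1 is odd, 9k + 1 is odd exactly when k is even. Thus k is even.

(⇐) Conversely, suppose k is even; write k = 2j. Then 9k + 1 = 9·(2j) + 1 = 2·9j + 1, which is odd.

Both directions hold.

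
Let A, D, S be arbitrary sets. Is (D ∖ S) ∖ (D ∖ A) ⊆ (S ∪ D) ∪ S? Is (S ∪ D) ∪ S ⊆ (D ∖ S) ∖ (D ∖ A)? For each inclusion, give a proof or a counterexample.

(⟹) Let x ∈ (D ∖ S) ∖ (D ∖ A). Then x ∈ A ∩ D and x ∉ S, from which x ∈ (S ∪ D) ∪ S.

(⟸) This inclusion fails. Take A = ∅, D = {1}, S = ∅; then 1 ∈ (S ∪ D) ∪ S but 1 ∉ (D ∖ S) ∖ (D ∖ A).

(⊆) holds; (⊇) fails.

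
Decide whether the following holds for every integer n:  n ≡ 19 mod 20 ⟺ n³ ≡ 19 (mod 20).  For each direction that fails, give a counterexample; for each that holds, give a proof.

Forward direction. Suppose n ≡ 19 mod 20. Write n = 20j + 19. Then (20j + 19)³ = 8000j³ + 22800j² + 21660j + 6859 = 20(400j³ + 1140j² + 1083j + 342) + 19, so n³ ≡ 19 (mod 20).

Converse. Suppose n³ ≡ 19 (mod 20). The only residue r in {0, …, 19} with r³ ≡ 19 (mod 20) is r = 19, so n ≡ 19 (mod 20).

Both directions hold.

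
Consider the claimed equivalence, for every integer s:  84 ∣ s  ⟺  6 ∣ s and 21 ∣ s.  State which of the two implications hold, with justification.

The forward direction holds; the converse fails.

(⇐) This fails: take s = 42. Both 6 ∣ 42 and 21 ∣ 42, yet 42 is not a multiple of 84 (since 42 = 0·84 + 42), so 84 ∤ 42.

(⇒) If 84 ∣ s, write s = 84q. Since 84 = 14·6, s = 6·(14q), so 6 ∣ s; and since 84 = 4·21, s = 21·(4q), so 21 ∣ s.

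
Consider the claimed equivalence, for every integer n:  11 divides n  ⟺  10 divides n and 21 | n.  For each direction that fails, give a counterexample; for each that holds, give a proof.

(→) This fails: take n = 11. Certainly 11 ∣ 11, but 10 ∤ 11.

(←) This fails: take n = 210. Both 10 ∣ 210 and 21 ∣ 210, yet 210 is not a multiple of 11 (since 210 = 19·11 + 1), so 11 ∤ 210.

Neither direction holds.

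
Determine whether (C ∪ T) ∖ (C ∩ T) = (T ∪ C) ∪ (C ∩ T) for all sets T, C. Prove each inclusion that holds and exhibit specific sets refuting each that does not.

(⊆) holds; (⊇) fails.

(⟸) This inclusion fails. Take T = {1}, C = {1}; then 1 ∈ (T ∪ C) ∪ (C ∩ T) but 1 ∉ (C ∪ T) ∖ (C ∩ T).

(⟹) Let x ∈ (C ∪ T) ∖ (C ∩ T). Then either x ∈ T and x ∉ C; or x ∈ C and x ∉ T. In each case x ∈ (T ∪ C) ∪ (C ∩ T), so (C ∪ T) ∖ (C ∩ T) ⊆ (T ∪ C) ∪ (C ∩ T).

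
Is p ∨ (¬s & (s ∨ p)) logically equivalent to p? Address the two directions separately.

(⇒) Assume the antecedent. If p is true, p reduces to true regardless of the other variables. If p is false, the antecedent cannot hold. Either way p holds.

(⇐) Assume the antecedent. If p is true, p ∨ (¬s & (s ∨ p)) reduces to true regardless of the other variables. If p is false, the antecedent cannot hold. Either way p ∨ (¬s & (s ∨ p)) holds.

Both directions hold.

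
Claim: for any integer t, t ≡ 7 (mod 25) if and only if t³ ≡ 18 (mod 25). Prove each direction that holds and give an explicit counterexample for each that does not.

Converse. Suppose t³ ≡ 18 (mod 25). The only residue r in {0, …, 24} with r³ ≡ 18 (mod 25) is r = 7, so t ≡ 7 (mod 25).

Forward direction. Suppose t ≡ 7 (mod 25). Write t = 25j + 7. Then (25j + 7)³ = 15625j³ + 13125j² + 3675j + 343 = 25(625j³ + 525j² + 147j + 13) + 18, so t³ ≡ 18 (mod 25).

Both directions hold; the statement is true.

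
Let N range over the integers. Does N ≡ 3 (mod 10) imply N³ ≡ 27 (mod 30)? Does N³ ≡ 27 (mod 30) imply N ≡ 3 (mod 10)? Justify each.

(⟸) The residues r modulo 30 with r³ ≡ 27 (mod 30) are exactly {3}, and each is ≡ 3 (mod 10).

(⟹) This fails: take N = 13. Then 13 ≡ 3 (mod 10), but 13³ = 2197 ≡ 7 (mod 30), not 27.

Only the converse holds.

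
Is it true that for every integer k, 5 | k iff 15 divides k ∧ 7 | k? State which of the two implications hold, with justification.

[⇒] This fails: take k = 5. Certainly 5 ∣ 5, but 15 ∤ 5.

[⇐] Suppose 15 ∣ k and 7 ∣ k. Any common multiple of 15 and 7 is a multiple of their lcm; here gcd(15, 7) = 1, so lcm(15, 7) = 15·7 = 105, so 105 ∣ k. Since 5 ∣ 105, it follows that 5 ∣ k.

The forward direction fails; the converse holds.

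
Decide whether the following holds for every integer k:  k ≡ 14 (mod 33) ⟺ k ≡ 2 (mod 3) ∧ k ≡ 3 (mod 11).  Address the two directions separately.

(→) Suppose k ≡ 14 (mod 33); write k = 33j + 14. Since 3 ∣ 33, reducing mod 3 gives k ≡ 14 ≡ 2 (mod 3); since 11 ∣ 33, reducing mod 11 gives k ≡ 14 ≡ 3 (mod 11).

(←) Conversely, if k ≡ 2 (mod 3) and k ≡ 3 (mod 11), then by the Chinese remainder theorem k ≡ 14 (mod 33). This is exactly k ≡ 14 (mod 33).

The biconditional holds.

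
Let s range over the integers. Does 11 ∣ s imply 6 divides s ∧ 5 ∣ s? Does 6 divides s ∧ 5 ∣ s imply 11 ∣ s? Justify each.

(⇒) fails and (⇐) fails.

(→) This fails: take s = 11. Certainly 11 ∣ 11, but 6 ∤ 11.

(←) This fails: take s = 30. Both 6 ∣ 30 and 5 ∣ 30, yet 30 is not a multiple of 11 (since 30 = 2·11 + 8), so 11 ∤ 30.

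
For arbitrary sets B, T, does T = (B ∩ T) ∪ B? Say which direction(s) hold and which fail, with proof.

Forward inclusion. This inclusion fails. Take B = ∅, T = {1}; then 1 ∈ T but 1 ∉ (B ∩ T) ∪ B.

Reverse inclusion. This inclusion fails. Take B = {1}, T = ∅; then 1 ∈ (B ∩ T) ∪ B but 1 ∉ T.

Both inclusions fail.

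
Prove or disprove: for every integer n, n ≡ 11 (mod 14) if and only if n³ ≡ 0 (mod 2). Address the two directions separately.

(→) This fails: take n = 11. Then 11 ≡ 11 (mod 14), but 11³ = 1331 ≡ 1 (mod 2), not 0.

(←) This fails: take n = 0. Then 0³ = 0 ≡ 0 (mod 2), yet 0 ≡ 0 (mod 14), not 11.

Neither direction holds.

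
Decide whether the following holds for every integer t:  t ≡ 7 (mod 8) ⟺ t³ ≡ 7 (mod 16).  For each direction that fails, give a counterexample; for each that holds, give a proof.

(⇒) This fails: take t = 15. Then 15 ≡ 7 (mod 8), but 15³ = 3375 ≡ 15 (mod 16), not 7.

(⇐) Conversely, the residues r modulo 16 with r³ ≡ 7 (mod 16) are exactly {7}, and each is ≡ 7 (mod 8).

The forward direction fails; the converse holds.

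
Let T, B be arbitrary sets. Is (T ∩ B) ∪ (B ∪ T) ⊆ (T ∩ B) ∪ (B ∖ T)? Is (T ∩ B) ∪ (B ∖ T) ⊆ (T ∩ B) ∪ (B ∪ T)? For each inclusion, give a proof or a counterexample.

(⊆) fails; (⊇) holds.

(⟹) This inclusion fails. Take T = {1}, B = ∅; then 1 ∈ (T ∩ B) ∪ (B ∪ T) but 1 ∉ (T ∩ B) ∪ (B ∖ T).

(⟸) Let x ∈ (T ∩ B) ∪ (B ∖ T). Then either x ∈ B and x ∉ T; or x ∈ T ∩ B. In each case x ∈ (T ∩ B) ∪ (B ∪ T), so (T ∩ B) ∪ (B ∖ T) ⊆ (T ∩ B) ∪ (B ∪ T).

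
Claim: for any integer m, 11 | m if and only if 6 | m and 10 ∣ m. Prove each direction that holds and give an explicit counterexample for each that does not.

(⟹) This fails: take m = 11. Certainly 11 ∣ 11, but 6 ∤ 11.

(⟸) This fails: take m = 30. Both 6 ∣ 30 and 10 ∣ 30, yet 30 is not a multiple of 11 (since 30 = 2·11 + 8), so 11 ∤ 30.

Both directions fail.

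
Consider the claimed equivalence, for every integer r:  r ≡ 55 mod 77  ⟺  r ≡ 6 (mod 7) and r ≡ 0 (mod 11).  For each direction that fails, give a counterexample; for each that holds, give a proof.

Both directions hold.

(⟹) Suppose r ≡ 55 (mod 77); write r = 77j + 55. Since 7 ∣ 77, reducing mod 7 gives r ≡ 55 ≡ 6 (mod 7); since 11 ∣ 77, reducing mod 11 gives r ≡ 55 ≡ 0 (mod 11).

(⟸) Conversely, if r ≡ 6 (mod 7) and r ≡ 0 (mod 11), then by the Chinese remainder theorem r ≡ 55 (mod 77). This is exactly r ≡ 55 (mod 77).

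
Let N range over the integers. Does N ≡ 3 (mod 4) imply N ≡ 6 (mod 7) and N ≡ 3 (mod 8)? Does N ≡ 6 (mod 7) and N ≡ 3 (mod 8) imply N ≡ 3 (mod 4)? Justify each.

Forward direction. This fails: N = 3 gives 3 ≡ 3 (mod 4) but 3 ≡ 3 (mod 7), so the conjunction on the right does not hold.

Converse. If N ≡ 6 (mod 7) and N ≡ 3 (mod 8), then by the Chinese remainder theorem N ≡ 27 (mod 56). Since 27 ≡ 3 (mod 4) and 4 ∣ 56, we get N ≡ 3 (mod 4).

Not equivalent: only (⇐) holds.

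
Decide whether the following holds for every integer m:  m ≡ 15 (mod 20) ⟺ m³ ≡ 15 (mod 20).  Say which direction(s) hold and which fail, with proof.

Both implications hold.

[⇒] Suppose m ≡ 15 (mod 20). Write m = 20j + 15. Then (20j + 15)³ = 8000j³ + 18000j² + 13500j + 3375 = 20(400j³ + 900j² + 675j + 168) + 15, so m³ ≡ 15 (mod 20).

[⇐] Conversely, suppose m³ ≡ 15 (mod 20). The only residue r in {0, …, 19} with r³ ≡ 15 (mod 20) is r = 15, so m ≡ 15 (mod 20).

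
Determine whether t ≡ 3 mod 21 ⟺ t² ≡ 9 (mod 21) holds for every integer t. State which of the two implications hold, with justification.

Not equivalent: only (⇒) holds.

Converse. This fails: take t = 18. Then 18² = 324 ≡ 9 (mod 21), yet 18 ≡ 18 (mod 21), not 3.

Forward direction. Suppose t ≡ 3 mod 21. Write t = 21j + 3. Then (21j + 3)² = 441j² + 126j + 9 = 21(21j² + 6j) + 9, so t² ≡ 9 (mod 21).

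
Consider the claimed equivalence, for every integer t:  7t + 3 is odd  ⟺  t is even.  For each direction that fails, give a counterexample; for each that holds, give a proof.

Both directions hold.

[⇒] Suppose 7t + 3 is odd. Since 7 is odd, 7t and t have the same parity, so 7t + 3 ≡ t + 3 (mod 2). As 3 is odd, 7t + 3 is odd exactly when t is even. Thus t is even.

[⇐] Conversely, suppose t is even; write t = 2j. Then 7t + 3 = 7·(2j) + 3 = 2·7j + 3, which is odd.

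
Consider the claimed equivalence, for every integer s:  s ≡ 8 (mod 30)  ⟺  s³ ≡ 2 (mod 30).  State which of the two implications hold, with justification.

(⇐) Suppose s³ ≡ 2 (mod 30). The only residue r in {0, …, 29} with r³ ≡ 2 (mod 30) is r = 8, so s ≡ 8 (mod 30).

(⇒) Suppose s ≡ 8 (mod 30). Write s = 30j + 8. Then (30j + 8)³ = 27000j³ + 21600j² + 5760j + 512 = 30(900j³ + 720j² + 192j + 17) + 2, so s³ ≡ 2 (mod 30).

Both directions hold.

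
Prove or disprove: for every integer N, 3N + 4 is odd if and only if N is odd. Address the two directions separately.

(←) Suppose N is odd; write N = 2j + 1. Then 3N + 4 = 3·(2j + 1) + 4 = 2·3j + 7, which is odd.

(→) Suppose 3N + 4 is odd. Since 3 is odd, 3N and N have the same parity, so 3N + 4 ≡ N + 4 (mod 2). As 4 is even, 3N + 4 is odd exactly when N is odd. Thus N is odd.

The biconditional holds.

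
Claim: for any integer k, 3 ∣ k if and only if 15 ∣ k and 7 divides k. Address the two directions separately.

Forward direction. This fails: take k = 3. Certainly 3 ∣ 3, but 15 ∤ 3.

Converse. Suppose 15 ∣ k and 7 ∣ k. Any common multiple of 15 and 7 is a multiple of their lcm; here gcd(15, 7) = 1, so lcm(15, 7) = 15·7 = 105, so 105 ∣ k. Since 3 ∣ 105, it follows that 3 ∣ k.

The forward direction fails; the converse holds.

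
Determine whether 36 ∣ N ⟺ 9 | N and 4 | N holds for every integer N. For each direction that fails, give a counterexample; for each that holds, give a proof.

Both implications hold.

Forward direction. If 36 ∣ N, write N = 36q. Since 36 = 4·9, N = 9·(4q), so 9 ∣ N; and since 36 = 9·4, N = 4·(9q), so 4 ∣ N.

Converse. Suppose 9 ∣ N and 4 ∣ N. Any common multiple of 9 and 4 is a multiple of their lcm; here gcd(9, 4) = 1, so lcm(9, 4) = 9·4 = 36, so 36 ∣ N.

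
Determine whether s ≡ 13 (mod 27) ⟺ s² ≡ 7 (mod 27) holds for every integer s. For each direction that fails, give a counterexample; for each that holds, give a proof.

Forward direction. Suppose s ≡ 13 (mod 27). Write s = 27j + 13. Then (27j + 13)² = 729j² + 702j + 169 = 27(27j² + 26j + 6) + 7, so s² ≡ 7 (mod 27).

Converse. This fails: take s = 14. Then 14² = 196 ≡ 7 (mod 27), yet 14 ≡ 14 (mod 27), not 13.

(⇒) holds; (⇐) fails.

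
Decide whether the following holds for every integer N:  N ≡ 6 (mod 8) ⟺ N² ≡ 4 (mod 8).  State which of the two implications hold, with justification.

Only the forward implication holds.

Forward direction. Suppose N ≡ 6 (mod 8). Write N = 8j + 6. Then (8j + 6)² = 64j² + 96j + 36 = 8(8j² + 12j + 4) + 4, so N² ≡ 4 (mod 8).

Converse. This fails: take N = 2. Then 2² = 4 ≡ 4 (mod 8), yet 2 ≡ 2 (mod 8), not 6.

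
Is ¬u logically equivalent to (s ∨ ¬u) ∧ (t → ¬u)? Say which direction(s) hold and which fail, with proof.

[⇐] This fails. Under t = F, s = T, u = T, the left side is false but the right side is true.

[⇒] Assume the antecedent. If t is true, the antecedent forces (t = T, s = F, u = F) or (t = T, s = T, u = F), and (s ∨ ¬u) ∧ (t → ¬u) holds there. If t is false, the antecedent forces (t = F, s = F, u = F) or (t = F, s = T, u = F), and (s ∨ ¬u) ∧ (t → ¬u) holds there. Either way (s ∨ ¬u) ∧ (t → ¬u) holds.

Not equivalent: only (⇒) holds.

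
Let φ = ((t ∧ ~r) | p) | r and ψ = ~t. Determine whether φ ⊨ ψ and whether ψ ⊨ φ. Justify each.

(⇒) This fails. Under t = T, p = F, r = F, the left side is true but the right side is false.

(⇐) This fails. Under t = F, p = F, r = F, the left side is false but the right side is true.

Neither implication holds.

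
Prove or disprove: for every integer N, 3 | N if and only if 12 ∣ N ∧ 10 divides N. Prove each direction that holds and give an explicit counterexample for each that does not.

Only the reverse direction holds.

(←) Suppose 12 ∣ N and 10 ∣ N. Any common multiple of 12 and 10 is a multiple of their lcm; here lcm(12, 10) = 12·10/gcd(12, 10) = 120/2 = 60, so 60 ∣ N. Since 3 ∣ 60, it follows that 3 ∣ N.

(→) This fails: take N = 3. Certainly 3 ∣ 3, but 12 ∤ 3.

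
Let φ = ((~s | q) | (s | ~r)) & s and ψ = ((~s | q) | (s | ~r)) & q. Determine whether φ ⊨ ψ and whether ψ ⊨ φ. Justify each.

Both directions fail.

Forward direction. This fails. Under s = T, r = F, q = F, the left side is true but the right side is false.

Converse. This fails. Under s = F, r = F, q = T, the left side is false but the right side is true.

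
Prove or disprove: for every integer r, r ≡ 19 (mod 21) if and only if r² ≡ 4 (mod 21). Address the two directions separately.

(→) Suppose r ≡ 19 (mod 21). Write r = 21j + 19. Then (21j + 19)² = 441j² + 798j + 361 = 21(21j² + 38j + 17) + 4, so r² ≡ 4 (mod 21).

(←) This fails: take r = 2. Then 2² = 4 ≡ 4 (mod 21), yet 2 ≡ 2 (mod 21), not 19.

Only the forward direction holds.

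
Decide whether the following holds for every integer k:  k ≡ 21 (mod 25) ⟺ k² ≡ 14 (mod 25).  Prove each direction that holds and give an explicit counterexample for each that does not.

Both directions fail.

[⇒] This fails: take k = 21. Then 21 ≡ 21 (mod 25), but 21² = 441 ≡ 16 (mod 25), not 14.

[⇐] This fails: take k = 8. Then 8² = 64 ≡ 14 (mod 25), yet 8 ≡ 8 (mod 25), not 21.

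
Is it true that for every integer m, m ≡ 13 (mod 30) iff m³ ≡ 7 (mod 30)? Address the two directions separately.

Both directions hold; the statement is true.

Converse. Suppose m³ ≡ 7 (mod 30). The only residue r in {0, …, 29} with r³ ≡ 7 (mod 30) is r = 13, so m ≡ 13 (mod 30).

Forward direction. Suppose m ≡ 13 (mod 30). Write m = 30j + 13. Then (30j + 13)³ = 27000j³ + 35100j² + 15210j + 2197 = 30(900j³ + 1170j² + 507j + 73) + 7, so m³ ≡ 7 (mod 30).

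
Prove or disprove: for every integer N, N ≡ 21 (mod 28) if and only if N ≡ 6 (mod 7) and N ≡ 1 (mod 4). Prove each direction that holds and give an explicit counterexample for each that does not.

Neither direction holds.

(⇒) This fails: N = 21 gives 21 ≡ 21 (mod 28) but 21 ≡ 0 (mod 7), so the conjunction on the right does not hold.

(⇐) This fails: N = 13 satisfies both congruences on the right (13 ≡ 6 mod 7 and 13 ≡ 1 mod 4) yet 13 ≡ 13 (mod 28), not 21.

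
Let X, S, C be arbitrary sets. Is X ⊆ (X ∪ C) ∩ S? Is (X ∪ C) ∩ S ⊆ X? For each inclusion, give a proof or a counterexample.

Forward inclusion. This inclusion fails. Take X = {1}, S = ∅, C = ∅; then 1 ∈ X but 1 ∉ (X ∪ C) ∩ S.

Reverse inclusion. This inclusion fails. Take X = ∅, S = {1}, C = {1}; then 1 ∈ (X ∪ C) ∩ S but 1 ∉ X.

(⊆) fails and (⊇) fails.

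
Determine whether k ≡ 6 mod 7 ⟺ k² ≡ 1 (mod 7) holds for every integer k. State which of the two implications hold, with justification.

Converse. This fails: take k = 1. Then 1² = 1 ≡ 1 (mod 7), yet 1 ≡ 1 (mod 7), not 6.

Forward direction. Suppose k ≡ 6 mod 7. Write k = 7j + 6. Then (7j + 6)² = 49j² + 84j + 36 = 7(7j² + 12j + 5) + 1, so k² ≡ 1 (mod 7).

(⇒) holds; (⇐) fails.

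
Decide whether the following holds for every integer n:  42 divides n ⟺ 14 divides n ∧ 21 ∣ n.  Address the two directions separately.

Both directions hold; the statement is true.

[⇒] If 42 ∣ n, write n = 42q. Since 42 = 3·14, n = 14·(3q), so 14 ∣ n; and since 42 = 2·21, n = 21·(2q), so 21 ∣ n.

[⇐] Suppose 14 ∣ n and 21 ∣ n. Any common multiple of 14 and 21 is a multiple of their lcm; here lcm(14, 21) = 14·21/gcd(14, 21) = 294/7 = 42, so 42 ∣ n.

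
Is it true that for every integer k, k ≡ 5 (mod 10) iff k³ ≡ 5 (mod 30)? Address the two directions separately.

Not equivalent: only (⇐) holds.

[⇒] This fails: take k = 15. Then 15 ≡ 5 (mod 10), but 15³ = 3375 ≡ 15 (mod 30), not 5.

[⇐] Conversely, the residues r modulo 30 with r³ ≡ 5 (mod 30) are exactly {5}, and each is ≡ 5 (mod 10).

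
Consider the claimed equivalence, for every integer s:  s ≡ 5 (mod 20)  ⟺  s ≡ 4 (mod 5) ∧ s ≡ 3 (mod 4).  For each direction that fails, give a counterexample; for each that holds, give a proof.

(⇒) fails and (⇐) fails.

(→) This fails: s = 5 gives 5 ≡ 5 (mod 20) but 5 ≡ 0 (mod 5), so the conjunction on the right does not hold.

(←) This fails: s = 19 satisfies both congruences on the right (19 ≡ 4 mod 5 and 19 ≡ 3 mod 4) yet 19 ≡ 19 (mod 20), not 5.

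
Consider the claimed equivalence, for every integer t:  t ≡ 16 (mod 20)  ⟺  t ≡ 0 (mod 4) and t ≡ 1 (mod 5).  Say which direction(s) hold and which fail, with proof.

(→) Suppose t ≡ 16 (mod 20); write t = 20j + 16. Since 4 ∣ 20, reducing mod 4 gives t ≡ 16 ≡ 0 (mod 4); since 5 ∣ 20, reducing mod 5 gives t ≡ 16 ≡ 1 (mod 5).

(←) Conversely, if t ≡ 0 (mod 4) and t ≡ 1 (mod 5), then by the Chinese remainder theorem t ≡ 16 (mod 20). This is exactly t ≡ 16 (mod 20).

Equivalent; both directions hold.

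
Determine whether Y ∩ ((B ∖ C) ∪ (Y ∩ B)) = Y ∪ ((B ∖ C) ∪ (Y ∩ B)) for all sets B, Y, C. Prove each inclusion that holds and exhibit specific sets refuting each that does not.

Forward inclusion. Let x ∈ Y ∩ ((B ∖ C) ∪ (Y ∩ B)). Then either x ∈ B ∩ Y and x ∉ C; or x ∈ B ∩ Y ∩ C. In each case x ∈ Y ∪ ((B ∖ C) ∪ (Y ∩ B)), so Y ∩ ((B ∖ C) ∪ (Y ∩ B)) ⊆ Y ∪ ((B ∖ C) ∪ (Y ∩ B)).

Reverse inclusion. This inclusion fails. Take B = {1}, Y = ∅, C = ∅; then 1 ∈ Y ∪ ((B ∖ C) ∪ (Y ∩ B)) but 1 ∉ Y ∩ ((B ∖ C) ∪ (Y ∩ B)).

Only the forward inclusion holds.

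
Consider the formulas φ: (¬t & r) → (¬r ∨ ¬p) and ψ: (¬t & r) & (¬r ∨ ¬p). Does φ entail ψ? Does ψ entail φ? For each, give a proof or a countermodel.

Only the converse holds.

(⟸) Assume the antecedent. If t is true, the antecedent cannot hold. If t is false, the antecedent forces (t = F, p = F, r = T), and (¬t & r) → (¬r ∨ ¬p) holds there. Either way (¬t & r) → (¬r ∨ ¬p) holds.

(⟹) This fails. Under t = F, p = F, r = F, the left side is true but the right side is false.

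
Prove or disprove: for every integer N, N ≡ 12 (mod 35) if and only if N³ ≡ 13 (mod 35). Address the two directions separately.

(→) Suppose N ≡ 12 (mod 35). Write N = 35j + 12. Then (35j + 12)³ = 42875j³ + 44100j² + 15120j + 1728 = 35(1225j³ + 1260j² + 432j + 49) + 13, so N³ ≡ 13 (mod 35).

(←) This fails: take N = 17. Then 17³ = 4913 ≡ 13 (mod 35), yet 17 ≡ 17 (mod 35), not 12.

(⇒) holds; (⇐) fails.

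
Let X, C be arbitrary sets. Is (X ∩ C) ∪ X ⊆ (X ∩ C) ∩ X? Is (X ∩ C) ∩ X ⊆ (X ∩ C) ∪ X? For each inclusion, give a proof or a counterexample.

Reverse inclusion. Let x ∈ (X ∩ C) ∩ X. Then x ∈ X ∩ C, from which x ∈ (X ∩ C) ∪ X.

Forward inclusion. This inclusion fails. Take X = {1}, C = ∅; then 1 ∈ (X ∩ C) ∪ X but 1 ∉ (X ∩ C) ∩ X.

Only the reverse inclusion holds.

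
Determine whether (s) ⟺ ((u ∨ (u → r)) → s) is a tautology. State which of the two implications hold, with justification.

Equivalent; both directions hold.

Forward direction. Assume the antecedent. If u is true, the antecedent forces (u = T, s = T, r = F) or (u = T, s = T, r = T), and (u ∨ (u → r)) → s holds there. If u is false, the antecedent forces (u = F, s = T, r = F) or (u = F, s = T, r = T), and (u ∨ (u → r)) → s holds there. Either way (u ∨ (u → r)) → s holds.

Converse. Assume the antecedent. If u is true, the antecedent forces (u = T, s = T, r = F) or (u = T, s = T, r = T), and s holds there. If u is false, the antecedent forces (u = F, s = T, r = F) or (u = F, s = T, r = T), and s holds there. Either way s holds.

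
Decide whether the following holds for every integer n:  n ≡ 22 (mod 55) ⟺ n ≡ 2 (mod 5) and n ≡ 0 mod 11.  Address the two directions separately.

The biconditional holds.

Converse. If n ≡ 2 (mod 5) and n ≡ 0 (mod 11), then by the Chinese remainder theorem n ≡ 22 (mod 55). This is exactly n ≡ 22 (mod 55).

Forward direction. Suppose n ≡ 22 (mod 55); write n = 55j + 22. Since 5 ∣ 55, reducing mod 5 gives n ≡ 22 ≡ 2 (mod 5); since 11 ∣ 55, reducing mod 11 gives n ≡ 22 ≡ 0 (mod 11).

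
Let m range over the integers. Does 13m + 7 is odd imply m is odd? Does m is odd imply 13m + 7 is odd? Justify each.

(→) This fails: m = 6 gives 13m + 7 = 85, which is odd, but 6 is even, not odd.

(←) This also fails: m = 3 is odd, but 13m + 7 = 46 is even, not odd.

(⇒) fails and (⇐) fails.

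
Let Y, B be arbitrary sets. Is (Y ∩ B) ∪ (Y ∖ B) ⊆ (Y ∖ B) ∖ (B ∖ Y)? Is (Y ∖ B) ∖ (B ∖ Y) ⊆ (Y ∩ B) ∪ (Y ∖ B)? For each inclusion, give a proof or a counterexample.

(⊆) fails; (⊇) holds.

(⊇) Let x ∈ (Y ∖ B) ∖ (B ∖ Y). Then x ∈ Y and x ∉ B, from which x ∈ (Y ∩ B) ∪ (Y ∖ B).

(⊆) This inclusion fails. Take Y = {1}, B = {1}; then 1 ∈ (Y ∩ B) ∪ (Y ∖ B) but 1 ∉ (Y ∖ B) ∖ (B ∖ Y).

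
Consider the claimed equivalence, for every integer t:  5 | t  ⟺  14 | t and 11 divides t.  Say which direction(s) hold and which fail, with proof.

Both directions fail.

(⇒) This fails: take t = 5. Certainly 5 ∣ 5, but 14 ∤ 5.

(⇐) This fails: take t = 154. Both 14 ∣ 154 and 11 ∣ 154, yet 154 is not a multiple of 5 (since 154 = 30·5 + 4), so 5 ∤ 154.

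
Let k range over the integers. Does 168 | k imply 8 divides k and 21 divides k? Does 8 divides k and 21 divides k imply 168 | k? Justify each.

Both directions hold; the statement is true.

[⇒] If 168 ∣ k, write k = 168q. Since 168 = 21·8, k = 8·(21q), so 8 ∣ k; and since 168 = 8·21, k = 21·(8q), so 21 ∣ k.

[⇐] Suppose 8 ∣ k and 21 ∣ k. Any common multiple of 8 and 21 is a multiple of their lcm; here gcd(8, 21) = 1, so lcm(8, 21) = 8·21 = 168, so 168 ∣ k.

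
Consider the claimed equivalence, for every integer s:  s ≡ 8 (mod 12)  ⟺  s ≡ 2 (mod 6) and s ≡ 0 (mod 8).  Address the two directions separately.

(←) If s ≡ 2 (mod 6) and s ≡ 0 (mod 8), then by the Chinese remainder theorem s ≡ 8 (mod 24). Since 8 ≡ 8 (mod 12) and 12 ∣ 24, we get s ≡ 8 (mod 12).

(→) This fails: s = 20 gives 20 ≡ 8 (mod 12) but 20 ≡ 4 (mod 8), so the conjunction on the right does not hold.

Only the reverse direction holds.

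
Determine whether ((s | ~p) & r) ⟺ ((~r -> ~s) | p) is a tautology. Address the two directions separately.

(⟹) Assume the antecedent. If s is true, the antecedent forces (s = T, p = F, r = T) or (s = T, p = T, r = T), and (~r -> ~s) | p holds there. If s is false, (~r -> ~s) | p reduces to true regardless of the other variables. Either way (~r -> ~s) | p holds.

(⟸) This fails. Under s = F, p = F, r = F, the left side is false but the right side is true.

The forward direction holds; the converse fails.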